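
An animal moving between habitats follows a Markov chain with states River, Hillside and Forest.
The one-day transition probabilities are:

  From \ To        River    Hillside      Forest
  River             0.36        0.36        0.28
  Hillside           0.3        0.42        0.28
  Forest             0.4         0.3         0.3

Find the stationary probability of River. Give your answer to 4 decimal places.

Let the stationary distribution be π with π = πP and π_1 + π_2 + π_3 = 1.
π_1 = 0.36·π_1 + 0.3·π_2 + 0.4·π_3
π_2 = 0.36·π_1 + 0.42·π_2 + 0.3·π_3
Solving with the normalization constraint gives π = (0.3495, 0.3647, 0.2857).
So the stationary probability of River is 0.3495.

0.3495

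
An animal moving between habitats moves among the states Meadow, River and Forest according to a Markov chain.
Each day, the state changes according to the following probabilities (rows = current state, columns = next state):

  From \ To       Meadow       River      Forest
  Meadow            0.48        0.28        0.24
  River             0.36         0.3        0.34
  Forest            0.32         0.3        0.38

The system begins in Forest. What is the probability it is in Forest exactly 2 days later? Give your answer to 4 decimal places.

0.3232

Sum over the intermediate state after 1 day:
P = P(Forest→Meadow)·P(Meadow→Forest) + P(Forest→River)·P(River→Forest) + P(Forest→Forest)·P(Forest→Forest)
  = 0.32×0.24 + 0.3×0.34 + 0.38×0.38
  = 0.0768 + 0.1020 + 0.1444 = 0.3232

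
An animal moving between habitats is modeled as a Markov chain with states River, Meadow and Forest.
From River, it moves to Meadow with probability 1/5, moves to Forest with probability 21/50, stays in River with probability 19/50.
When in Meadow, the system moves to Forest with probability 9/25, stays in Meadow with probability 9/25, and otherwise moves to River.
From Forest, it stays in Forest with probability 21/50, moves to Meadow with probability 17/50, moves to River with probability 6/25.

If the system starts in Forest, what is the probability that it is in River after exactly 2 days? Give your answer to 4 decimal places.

Sum over the intermediate state after 1 day:
P = P(Forest→River)·P(River→River) + P(Forest→Meadow)·P(Meadow→River) + P(Forest→Forest)·P(Forest→River)
  = 0.24×0.38 + 0.34×0.28 + 0.42×0.24
  = 0.0912 + 0.0952 + 0.1008 = 0.2872

0.2872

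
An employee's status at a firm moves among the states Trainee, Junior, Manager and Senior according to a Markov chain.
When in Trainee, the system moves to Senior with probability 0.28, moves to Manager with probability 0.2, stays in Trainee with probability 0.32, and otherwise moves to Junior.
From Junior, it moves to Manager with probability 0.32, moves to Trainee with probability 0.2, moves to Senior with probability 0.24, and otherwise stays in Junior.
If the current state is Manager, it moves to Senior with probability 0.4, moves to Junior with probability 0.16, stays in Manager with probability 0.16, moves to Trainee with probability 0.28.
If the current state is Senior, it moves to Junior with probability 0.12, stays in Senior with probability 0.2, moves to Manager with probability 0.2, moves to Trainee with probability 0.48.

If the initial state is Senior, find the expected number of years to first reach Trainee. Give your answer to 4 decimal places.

2.5168

Let t(s) be the expected number of years to first reach Trainee from state s, with t(Trainee) = 0. Conditioning on the first year:
t(Junior) = 1 + 0.24·t(Junior) + 0.32·t(Manager) + 0.24·t(Senior)
t(Manager) = 1 + 0.16·t(Junior) + 0.16·t(Manager) + 0.4·t(Senior)
t(Senior) = 1 + 0.12·t(Junior) + 0.2·t(Manager) + 0.2·t(Senior)
Solving: t(Junior) = 3.3882, t(Manager) = 3.0343, t(Senior) = 2.5168.
Expected years from Senior to Trainee: 2.5168.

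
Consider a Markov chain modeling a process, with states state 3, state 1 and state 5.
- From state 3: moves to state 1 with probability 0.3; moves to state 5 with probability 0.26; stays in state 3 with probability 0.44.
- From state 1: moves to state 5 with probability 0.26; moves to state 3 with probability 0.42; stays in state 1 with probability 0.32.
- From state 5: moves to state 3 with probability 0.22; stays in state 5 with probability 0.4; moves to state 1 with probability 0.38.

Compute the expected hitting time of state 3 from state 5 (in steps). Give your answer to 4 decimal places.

Let t(s) be the expected number of steps to first reach state 3 from state s, with t(state 3) = 0. Conditioning on the first step:
t(state 1) = 1 + 0.32·t(state 1) + 0.26·t(state 5)
t(state 5) = 1 + 0.38·t(state 1) + 0.4·t(state 5)
Solving: t(state 1) = 2.7814, t(state 5) = 3.4282.
Expected steps from state 5 to state 3: 3.4282.

3.4282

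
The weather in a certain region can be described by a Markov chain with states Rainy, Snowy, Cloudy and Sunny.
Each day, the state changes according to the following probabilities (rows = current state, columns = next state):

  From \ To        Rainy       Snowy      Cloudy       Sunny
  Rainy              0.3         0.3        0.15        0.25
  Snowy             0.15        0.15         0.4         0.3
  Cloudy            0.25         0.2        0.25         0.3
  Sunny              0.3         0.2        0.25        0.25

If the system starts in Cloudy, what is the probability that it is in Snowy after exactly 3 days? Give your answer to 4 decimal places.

0.2150

Propagate the distribution vector 3 days from Cloudy.
After 0 days: (0.0000, 0.0000, 1.0000, 0.0000)
After 1 day: (0.2500, 0.2000, 0.2500, 0.3000)
After 2 days: (0.2575, 0.2150, 0.2550, 0.2725)
After 3 days: (0.2550, 0.2150, 0.2565, 0.2735)
P(in Snowy after 3 days) = 0.2150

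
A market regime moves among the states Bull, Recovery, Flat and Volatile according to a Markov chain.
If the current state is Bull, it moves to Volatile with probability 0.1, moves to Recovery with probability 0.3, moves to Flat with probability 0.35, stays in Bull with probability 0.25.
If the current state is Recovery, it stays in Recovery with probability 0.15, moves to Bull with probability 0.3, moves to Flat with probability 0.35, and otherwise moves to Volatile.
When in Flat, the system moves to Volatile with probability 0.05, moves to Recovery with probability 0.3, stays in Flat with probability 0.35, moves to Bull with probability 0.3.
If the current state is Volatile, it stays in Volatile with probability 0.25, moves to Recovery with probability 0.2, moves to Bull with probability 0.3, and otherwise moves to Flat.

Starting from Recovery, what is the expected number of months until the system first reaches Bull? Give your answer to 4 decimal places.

3.3333

Let t(s) be the expected number of months to first reach Bull from state s, with t(Bull) = 0. Conditioning on the first month:
t(Recovery) = 1 + 0.15·t(Recovery) + 0.35·t(Flat) + 0.2·t(Volatile)
t(Flat) = 1 + 0.3·t(Recovery) + 0.35·t(Flat) + 0.05·t(Volatile)
t(Volatile) = 1 + 0.2·t(Recovery) + 0.25·t(Flat) + 0.25·t(Volatile)
Solving: t(Recovery) = 3.3333, t(Flat) = 3.3333, t(Volatile) = 3.3333.
Expected months from Recovery to Bull: 3.3333.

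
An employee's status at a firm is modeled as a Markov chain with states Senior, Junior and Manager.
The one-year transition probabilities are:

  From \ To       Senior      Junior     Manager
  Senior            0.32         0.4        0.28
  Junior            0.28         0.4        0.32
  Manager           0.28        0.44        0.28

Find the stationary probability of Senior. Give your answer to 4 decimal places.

0.2917

Let the stationary distribution be π with π = πP and π_1 + π_2 + π_3 = 1.
π_1 = 0.32·π_1 + 0.28·π_2 + 0.28·π_3
π_2 = 0.4·π_1 + 0.4·π_2 + 0.44·π_3
Solving with the normalization constraint gives π = (0.2917, 0.4119, 0.2965).
So the stationary probability of Senior is 0.2917.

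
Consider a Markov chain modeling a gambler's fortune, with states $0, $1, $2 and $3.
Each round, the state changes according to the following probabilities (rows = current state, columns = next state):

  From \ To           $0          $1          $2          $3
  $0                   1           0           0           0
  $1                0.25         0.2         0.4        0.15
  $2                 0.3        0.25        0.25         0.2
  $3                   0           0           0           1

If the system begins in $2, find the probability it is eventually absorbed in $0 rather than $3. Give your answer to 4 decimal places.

Let h(s) be the probability of absorption at $0 starting from transient state s. Then h($0) = 1 and h($3) = 0. By first-step analysis:
h($1) = 0.25·1 + 0.2·h($1) + 0.4·h($2) + 0.15·0
h($2) = 0.3·1 + 0.25·h($1) + 0.25·h($2) + 0.2·0
Solving: h($1) = 0.6150, h($2) = 0.6050.
Starting from $2, the probability is 0.6050.

0.6050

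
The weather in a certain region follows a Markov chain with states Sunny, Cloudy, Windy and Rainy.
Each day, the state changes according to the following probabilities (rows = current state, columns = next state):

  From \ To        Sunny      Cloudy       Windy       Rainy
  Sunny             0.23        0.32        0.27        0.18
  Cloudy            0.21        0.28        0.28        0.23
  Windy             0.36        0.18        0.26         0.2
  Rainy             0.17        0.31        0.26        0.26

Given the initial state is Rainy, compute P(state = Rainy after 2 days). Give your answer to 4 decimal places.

0.2215

Propagate the distribution vector 2 days from Rainy.
After 0 days: (0.0000, 0.0000, 0.0000, 1.0000)
After 1 day: (0.1700, 0.3100, 0.2600, 0.2600)
After 2 days: (0.2420, 0.2686, 0.2679, 0.2215)
P(in Rainy after 2 days) = 0.2215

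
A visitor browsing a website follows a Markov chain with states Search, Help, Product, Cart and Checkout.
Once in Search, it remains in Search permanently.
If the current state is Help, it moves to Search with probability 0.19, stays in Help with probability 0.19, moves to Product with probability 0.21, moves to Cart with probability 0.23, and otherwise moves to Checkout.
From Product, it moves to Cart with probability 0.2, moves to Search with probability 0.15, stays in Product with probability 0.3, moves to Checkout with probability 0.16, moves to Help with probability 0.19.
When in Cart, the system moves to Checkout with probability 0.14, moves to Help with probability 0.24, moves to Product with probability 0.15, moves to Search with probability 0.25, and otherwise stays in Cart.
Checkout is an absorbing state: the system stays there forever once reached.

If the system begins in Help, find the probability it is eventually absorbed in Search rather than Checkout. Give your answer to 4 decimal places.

0.5385

Let h(s) be the probability of absorption at Search starting from transient state s. Then h(Search) = 1 and h(Checkout) = 0. By first-step analysis:
h(Help) = 0.19·1 + 0.19·h(Help) + 0.21·h(Product) + 0.23·h(Cart) + 0.18·0
h(Product) = 0.15·1 + 0.19·h(Help) + 0.3·h(Product) + 0.2·h(Cart) + 0.16·0
h(Cart) = 0.25·1 + 0.24·h(Help) + 0.15·h(Product) + 0.22·h(Cart) + 0.14·0
Solving: h(Help) = 0.5385, h(Product) = 0.5284, h(Cart) = 0.5878.
Starting from Help, the probability is 0.5385.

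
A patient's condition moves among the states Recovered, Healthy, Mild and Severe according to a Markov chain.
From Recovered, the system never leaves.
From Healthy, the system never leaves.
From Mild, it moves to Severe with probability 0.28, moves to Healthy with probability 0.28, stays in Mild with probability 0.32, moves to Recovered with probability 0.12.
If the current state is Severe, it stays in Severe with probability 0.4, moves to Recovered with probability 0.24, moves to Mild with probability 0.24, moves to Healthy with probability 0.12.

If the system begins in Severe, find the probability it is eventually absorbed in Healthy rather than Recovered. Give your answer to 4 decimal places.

0.4366

Let h(s) be the probability of absorption at Healthy starting from transient state s. Then h(Healthy) = 1 and h(Recovered) = 0. By first-step analysis:
h(Mild) = 0.12·0 + 0.28·1 + 0.32·h(Mild) + 0.28·h(Severe)
h(Severe) = 0.24·0 + 0.12·1 + 0.24·h(Mild) + 0.4·h(Severe)
Solving: h(Mild) = 0.5915, h(Severe) = 0.4366.
Starting from Severe, the probability is 0.4366.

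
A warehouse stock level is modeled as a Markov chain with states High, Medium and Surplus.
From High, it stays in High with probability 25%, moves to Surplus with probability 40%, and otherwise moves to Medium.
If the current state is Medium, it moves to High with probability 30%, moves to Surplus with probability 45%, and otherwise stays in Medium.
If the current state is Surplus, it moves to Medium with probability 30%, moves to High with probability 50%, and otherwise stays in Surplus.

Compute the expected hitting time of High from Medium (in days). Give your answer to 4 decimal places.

2.6882

Let t(s) be the expected number of days to first reach High from state s, with t(High) = 0. Conditioning on the first day:
t(Medium) = 1 + 0.25·t(Medium) + 0.45·t(Surplus)
t(Surplus) = 1 + 0.3·t(Medium) + 0.2·t(Surplus)
Solving: t(Medium) = 2.6882, t(Surplus) = 2.2581.
Expected days from Medium to High: 2.6882.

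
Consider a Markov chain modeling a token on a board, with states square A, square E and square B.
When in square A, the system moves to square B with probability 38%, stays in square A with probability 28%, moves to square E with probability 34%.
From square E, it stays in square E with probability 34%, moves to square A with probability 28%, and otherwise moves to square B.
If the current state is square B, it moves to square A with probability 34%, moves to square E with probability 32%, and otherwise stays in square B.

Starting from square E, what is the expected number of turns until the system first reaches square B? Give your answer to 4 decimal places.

Let t(s) be the expected number of turns to first reach square B from state s, with t(square B) = 0. Conditioning on the first turn:
t(square A) = 1 + 0.28·t(square A) + 0.34·t(square E)
t(square E) = 1 + 0.28·t(square A) + 0.34·t(square E)
Solving: t(square A) = 2.6316, t(square E) = 2.6316.
Expected turns from square E to square B: 2.6316.

2.6316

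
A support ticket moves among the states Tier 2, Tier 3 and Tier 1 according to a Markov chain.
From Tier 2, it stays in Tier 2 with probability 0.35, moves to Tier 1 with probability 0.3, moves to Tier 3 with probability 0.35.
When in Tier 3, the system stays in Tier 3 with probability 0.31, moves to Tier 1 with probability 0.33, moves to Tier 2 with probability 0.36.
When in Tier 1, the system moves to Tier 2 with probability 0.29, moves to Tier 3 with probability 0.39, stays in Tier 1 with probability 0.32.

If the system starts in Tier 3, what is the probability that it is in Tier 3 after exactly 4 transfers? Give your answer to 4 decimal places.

Propagate the distribution vector 4 transfers from Tier 3.
After 0 transfers: (0.0000, 1.0000, 0.0000)
After 1 transfer: (0.3600, 0.3100, 0.3300)
After 2 transfers: (0.3333, 0.3508, 0.3159)
After 3 transfers: (0.3346, 0.3486, 0.3168)
After 4 transfers: (0.3345, 0.3487, 0.3168)
P(in Tier 3 after 4 transfers) = 0.3487

0.3487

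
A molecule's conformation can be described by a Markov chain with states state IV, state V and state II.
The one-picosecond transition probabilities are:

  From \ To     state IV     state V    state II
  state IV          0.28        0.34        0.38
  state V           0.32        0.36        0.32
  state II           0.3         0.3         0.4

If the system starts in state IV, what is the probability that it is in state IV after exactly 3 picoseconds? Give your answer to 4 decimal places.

0.3006

Propagate the distribution vector 3 picoseconds from state IV.
After 0 picoseconds: (1.0000, 0.0000, 0.0000)
After 1 picosecond: (0.2800, 0.3400, 0.3800)
After 2 picoseconds: (0.3012, 0.3316, 0.3672)
After 3 picoseconds: (0.3006, 0.3319, 0.3674)
P(in state IV after 3 picoseconds) = 0.3006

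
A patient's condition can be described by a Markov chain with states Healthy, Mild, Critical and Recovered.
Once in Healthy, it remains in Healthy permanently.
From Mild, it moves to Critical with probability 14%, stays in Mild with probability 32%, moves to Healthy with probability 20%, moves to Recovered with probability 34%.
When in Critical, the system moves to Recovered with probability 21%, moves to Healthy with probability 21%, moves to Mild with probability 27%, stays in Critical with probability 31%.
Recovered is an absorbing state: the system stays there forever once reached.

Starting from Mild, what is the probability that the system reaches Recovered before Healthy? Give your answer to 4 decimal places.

0.6120

Let h(s) be the probability of absorption at Recovered starting from transient state s. Then h(Recovered) = 1 and h(Healthy) = 0. By first-step analysis:
h(Mild) = 0.2·0 + 0.32·h(Mild) + 0.14·h(Critical) + 0.34·1
h(Critical) = 0.21·0 + 0.27·h(Mild) + 0.31·h(Critical) + 0.21·1
Solving: h(Mild) = 0.6120, h(Critical) = 0.5438.
Starting from Mild, the probability is 0.6120.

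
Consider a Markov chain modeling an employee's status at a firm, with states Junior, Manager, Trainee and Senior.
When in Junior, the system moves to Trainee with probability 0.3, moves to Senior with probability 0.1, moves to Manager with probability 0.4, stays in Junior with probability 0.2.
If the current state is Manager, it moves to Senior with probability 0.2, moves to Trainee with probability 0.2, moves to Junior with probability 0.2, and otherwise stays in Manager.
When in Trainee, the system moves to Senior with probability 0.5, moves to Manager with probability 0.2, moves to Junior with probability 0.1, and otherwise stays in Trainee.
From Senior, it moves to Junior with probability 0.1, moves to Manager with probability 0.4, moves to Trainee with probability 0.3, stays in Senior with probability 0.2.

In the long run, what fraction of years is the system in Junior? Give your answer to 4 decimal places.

0.1502

Let the stationary distribution be π with π = πP and π_1 + π_2 + π_3 + π_4 = 1.
π_1 = 0.2·π_1 + 0.2·π_2 + 0.1·π_3 + 0.1·π_4
π_2 = 0.4·π_1 + 0.4·π_2 + 0.2·π_3 + 0.4·π_4
π_3 = 0.3·π_1 + 0.2·π_2 + 0.2·π_3 + 0.3·π_4
Solving with the normalization constraint gives π = (0.1502, 0.3519, 0.2407, 0.2572).
So the stationary probability of Junior is 0.1502.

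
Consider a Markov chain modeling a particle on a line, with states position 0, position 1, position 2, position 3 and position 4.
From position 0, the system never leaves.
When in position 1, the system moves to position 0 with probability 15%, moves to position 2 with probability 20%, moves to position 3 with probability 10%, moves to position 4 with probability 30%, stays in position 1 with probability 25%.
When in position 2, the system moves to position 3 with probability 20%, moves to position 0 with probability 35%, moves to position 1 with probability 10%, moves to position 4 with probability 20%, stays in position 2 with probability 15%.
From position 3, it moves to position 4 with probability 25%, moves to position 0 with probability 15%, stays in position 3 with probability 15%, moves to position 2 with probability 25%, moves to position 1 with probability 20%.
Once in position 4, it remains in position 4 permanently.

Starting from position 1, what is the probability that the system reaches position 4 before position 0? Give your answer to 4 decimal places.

Let h(s) be the probability of absorption at position 4 starting from transient state s. Then h(position 4) = 1 and h(position 0) = 0. By first-step analysis:
h(position 1) = 0.15·0 + 0.25·h(position 1) + 0.2·h(position 2) + 0.1·h(position 3) + 0.3·1
h(position 2) = 0.35·0 + 0.1·h(position 1) + 0.15·h(position 2) + 0.2·h(position 3) + 0.2·1
h(position 3) = 0.15·0 + 0.2·h(position 1) + 0.25·h(position 2) + 0.15·h(position 3) + 0.25·1
Solving: h(position 1) = 0.5915, h(position 2) = 0.4371, h(position 3) = 0.5618.
Starting from position 1, the probability is 0.5915.

0.5915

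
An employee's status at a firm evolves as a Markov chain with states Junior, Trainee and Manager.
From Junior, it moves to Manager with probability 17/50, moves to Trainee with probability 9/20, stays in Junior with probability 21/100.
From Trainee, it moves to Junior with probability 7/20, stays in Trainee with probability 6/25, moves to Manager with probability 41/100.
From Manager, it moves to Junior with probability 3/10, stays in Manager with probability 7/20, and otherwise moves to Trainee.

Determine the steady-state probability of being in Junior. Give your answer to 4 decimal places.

Let the stationary distribution be π with π = πP and π_1 + π_2 + π_3 = 1.
π_1 = 0.21·π_1 + 0.35·π_2 + 0.3·π_3
π_2 = 0.45·π_1 + 0.24·π_2 + 0.35·π_3
Solving with the normalization constraint gives π = (0.2909, 0.3415, 0.3676).
So the stationary probability of Junior is 0.2909.

0.2909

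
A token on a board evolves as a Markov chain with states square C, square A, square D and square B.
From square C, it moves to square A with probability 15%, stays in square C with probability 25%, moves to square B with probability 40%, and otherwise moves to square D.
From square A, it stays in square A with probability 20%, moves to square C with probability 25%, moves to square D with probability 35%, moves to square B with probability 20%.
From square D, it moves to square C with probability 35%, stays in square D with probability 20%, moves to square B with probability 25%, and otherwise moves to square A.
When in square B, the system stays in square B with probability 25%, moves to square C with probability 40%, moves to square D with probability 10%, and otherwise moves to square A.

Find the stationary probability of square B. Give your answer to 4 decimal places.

Let the stationary distribution be π with π = πP and π_1 + π_2 + π_3 + π_4 = 1.
π_1 = 0.25·π_1 + 0.25·π_2 + 0.35·π_3 + 0.4·π_4
π_2 = 0.15·π_1 + 0.2·π_2 + 0.2·π_3 + 0.25·π_4
π_3 = 0.2·π_1 + 0.35·π_2 + 0.2·π_3 + 0.1·π_4
Solving with the normalization constraint gives π = (0.3132, 0.1987, 0.2011, 0.2870).
So the stationary probability of square B is 0.2870.

0.2870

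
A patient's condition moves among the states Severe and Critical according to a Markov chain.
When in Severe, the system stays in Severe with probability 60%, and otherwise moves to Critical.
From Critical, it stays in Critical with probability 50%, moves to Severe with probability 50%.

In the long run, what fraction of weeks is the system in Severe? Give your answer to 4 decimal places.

0.5556

Let the stationary distribution be π with π = πP and π_1 + π_2 = 1.
π_1 = 0.6·π_1 + 0.5·π_2
Solving with the normalization constraint gives π = (0.5556, 0.4444).
So the stationary probability of Severe is 0.5556.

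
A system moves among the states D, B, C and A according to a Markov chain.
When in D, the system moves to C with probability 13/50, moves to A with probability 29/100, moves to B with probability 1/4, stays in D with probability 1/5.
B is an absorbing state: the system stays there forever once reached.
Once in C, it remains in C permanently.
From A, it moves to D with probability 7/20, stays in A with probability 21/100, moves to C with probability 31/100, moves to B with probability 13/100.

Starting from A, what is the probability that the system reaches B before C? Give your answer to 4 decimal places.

Let h(s) be the probability of absorption at B starting from transient state s. Then h(B) = 1 and h(C) = 0. By first-step analysis:
h(D) = 0.2·h(D) + 0.25·1 + 0.26·0 + 0.29·h(A)
h(A) = 0.35·h(D) + 0.13·1 + 0.31·0 + 0.21·h(A)
Solving: h(D) = 0.4434, h(A) = 0.3610.
Starting from A, the probability is 0.3610.

0.3610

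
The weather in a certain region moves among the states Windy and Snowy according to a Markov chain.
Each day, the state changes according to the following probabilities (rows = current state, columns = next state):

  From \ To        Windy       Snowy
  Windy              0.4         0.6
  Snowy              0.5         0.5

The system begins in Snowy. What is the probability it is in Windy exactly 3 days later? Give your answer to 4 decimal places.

0.4550

Propagate the distribution vector 3 days from Snowy.
After 0 days: (0.0000, 1.0000)
After 1 day: (0.5000, 0.5000)
After 2 days: (0.4500, 0.5500)
After 3 days: (0.4550, 0.5450)
P(in Windy after 3 days) = 0.4550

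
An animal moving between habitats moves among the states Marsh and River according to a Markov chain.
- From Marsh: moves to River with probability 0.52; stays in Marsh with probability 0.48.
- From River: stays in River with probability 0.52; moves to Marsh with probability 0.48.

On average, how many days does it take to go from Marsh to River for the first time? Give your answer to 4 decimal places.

Let t(s) be the expected number of days to first reach River from state s, with t(River) = 0. Conditioning on the first day:
t(Marsh) = 1 + 0.48·t(Marsh)
Solving: t(Marsh) = 1.9231.
Expected days from Marsh to River: 1.9231.

1.9231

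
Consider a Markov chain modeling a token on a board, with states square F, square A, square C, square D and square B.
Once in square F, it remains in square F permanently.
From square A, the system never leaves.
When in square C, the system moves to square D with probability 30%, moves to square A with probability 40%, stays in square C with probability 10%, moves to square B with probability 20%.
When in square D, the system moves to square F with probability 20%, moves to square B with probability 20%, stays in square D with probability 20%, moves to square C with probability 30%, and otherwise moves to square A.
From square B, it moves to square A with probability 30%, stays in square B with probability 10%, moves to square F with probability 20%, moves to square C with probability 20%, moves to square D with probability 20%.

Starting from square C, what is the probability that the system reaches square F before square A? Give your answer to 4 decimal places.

0.2232

Let h(s) be the probability of absorption at square F starting from transient state s. Then h(square F) = 1 and h(square A) = 0. By first-step analysis:
h(square C) = 0.4·0 + 0.1·h(square C) + 0.3·h(square D) + 0.2·h(square B)
h(square D) = 0.2·1 + 0.1·0 + 0.3·h(square C) + 0.2·h(square D) + 0.2·h(square B)
h(square B) = 0.2·1 + 0.3·0 + 0.2·h(square C) + 0.2·h(square D) + 0.1·h(square B)
Solving: h(square C) = 0.2232, h(square D) = 0.4253, h(square B) = 0.3663.
Starting from square C, the probability is 0.2232.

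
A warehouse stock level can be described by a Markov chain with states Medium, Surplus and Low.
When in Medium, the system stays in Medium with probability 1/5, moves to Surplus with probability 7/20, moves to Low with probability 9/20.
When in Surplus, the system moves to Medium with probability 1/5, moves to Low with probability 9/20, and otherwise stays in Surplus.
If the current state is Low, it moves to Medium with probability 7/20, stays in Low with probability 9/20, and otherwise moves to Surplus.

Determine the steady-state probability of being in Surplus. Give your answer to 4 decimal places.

0.2825

Let the stationary distribution be π with π = πP and π_1 + π_2 + π_3 = 1.
π_1 = 0.2·π_1 + 0.2·π_2 + 0.35·π_3
π_2 = 0.35·π_1 + 0.35·π_2 + 0.2·π_3
Solving with the normalization constraint gives π = (0.2675, 0.2825, 0.4500).
So the stationary probability of Surplus is 0.2825.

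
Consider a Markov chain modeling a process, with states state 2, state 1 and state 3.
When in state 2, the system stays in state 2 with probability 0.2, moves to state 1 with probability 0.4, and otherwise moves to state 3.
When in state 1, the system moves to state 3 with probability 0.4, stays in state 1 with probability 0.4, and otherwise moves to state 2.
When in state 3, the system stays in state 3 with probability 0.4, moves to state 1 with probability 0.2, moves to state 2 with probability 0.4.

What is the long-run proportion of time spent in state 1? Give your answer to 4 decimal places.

0.3200

Let the stationary distribution be π with π = πP and π_1 + π_2 + π_3 = 1.
π_1 = 0.2·π_1 + 0.2·π_2 + 0.4·π_3
π_2 = 0.4·π_1 + 0.4·π_2 + 0.2·π_3
Solving with the normalization constraint gives π = (0.2800, 0.3200, 0.4000).
So the stationary probability of state 1 is 0.3200.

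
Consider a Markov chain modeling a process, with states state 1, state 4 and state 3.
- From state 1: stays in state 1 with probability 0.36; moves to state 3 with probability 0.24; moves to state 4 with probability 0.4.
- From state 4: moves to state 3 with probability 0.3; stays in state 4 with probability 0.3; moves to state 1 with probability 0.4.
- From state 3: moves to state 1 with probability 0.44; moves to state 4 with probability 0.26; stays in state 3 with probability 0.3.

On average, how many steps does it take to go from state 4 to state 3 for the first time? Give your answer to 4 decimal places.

3.6111

Let t(s) be the expected number of steps to first reach state 3 from state s, with t(state 3) = 0. Conditioning on the first step:
t(state 1) = 1 + 0.36·t(state 1) + 0.4·t(state 4)
t(state 4) = 1 + 0.4·t(state 1) + 0.3·t(state 4)
Solving: t(state 1) = 3.8194, t(state 4) = 3.6111.
Expected steps from state 4 to state 3: 3.6111.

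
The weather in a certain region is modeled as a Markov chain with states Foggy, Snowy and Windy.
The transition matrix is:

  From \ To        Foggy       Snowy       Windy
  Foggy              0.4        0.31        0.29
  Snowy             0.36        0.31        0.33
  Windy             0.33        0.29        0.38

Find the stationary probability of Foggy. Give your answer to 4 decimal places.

Let the stationary distribution be π with π = πP and π_1 + π_2 + π_3 = 1.
π_1 = 0.4·π_1 + 0.36·π_2 + 0.33·π_3
π_2 = 0.31·π_1 + 0.31·π_2 + 0.29·π_3
Solving with the normalization constraint gives π = (0.3646, 0.3034, 0.3320).
So the stationary probability of Foggy is 0.3646.

0.3646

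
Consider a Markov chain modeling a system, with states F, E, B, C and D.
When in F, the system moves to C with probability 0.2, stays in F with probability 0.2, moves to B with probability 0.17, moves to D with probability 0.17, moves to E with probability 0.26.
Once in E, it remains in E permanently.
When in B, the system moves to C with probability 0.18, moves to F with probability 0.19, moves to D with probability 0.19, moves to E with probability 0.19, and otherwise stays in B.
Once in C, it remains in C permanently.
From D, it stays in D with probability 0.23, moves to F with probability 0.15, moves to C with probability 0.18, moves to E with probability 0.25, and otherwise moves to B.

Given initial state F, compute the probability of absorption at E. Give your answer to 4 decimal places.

0.5599

Let h(s) be the probability of absorption at E starting from transient state s. Then h(E) = 1 and h(C) = 0. By first-step analysis:
h(F) = 0.2·h(F) + 0.26·1 + 0.17·h(B) + 0.2·0 + 0.17·h(D)
h(B) = 0.19·h(F) + 0.19·1 + 0.25·h(B) + 0.18·0 + 0.19·h(D)
h(D) = 0.15·h(F) + 0.25·1 + 0.19·h(B) + 0.18·0 + 0.23·h(D)
Solving: h(F) = 0.5599, h(B) = 0.5387, h(D) = 0.5667.
Starting from F, the probability is 0.5599.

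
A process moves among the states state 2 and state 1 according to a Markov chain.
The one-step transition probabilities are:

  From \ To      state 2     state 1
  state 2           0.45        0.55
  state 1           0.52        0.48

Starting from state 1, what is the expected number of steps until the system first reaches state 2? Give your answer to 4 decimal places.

Let t(s) be the expected number of steps to first reach state 2 from state s, with t(state 2) = 0. Conditioning on the first step:
t(state 1) = 1 + 0.48·t(state 1)
Solving: t(state 1) = 1.9231.
Expected steps from state 1 to state 2: 1.9231.

1.9231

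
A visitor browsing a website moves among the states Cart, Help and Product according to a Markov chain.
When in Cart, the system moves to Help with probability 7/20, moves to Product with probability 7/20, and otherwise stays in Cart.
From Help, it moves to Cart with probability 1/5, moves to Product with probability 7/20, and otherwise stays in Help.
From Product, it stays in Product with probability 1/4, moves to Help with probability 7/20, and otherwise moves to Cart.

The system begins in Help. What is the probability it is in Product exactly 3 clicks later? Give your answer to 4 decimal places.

Propagate the distribution vector 3 clicks from Help.
After 0 clicks: (0.0000, 1.0000, 0.0000)
After 1 click: (0.2000, 0.4500, 0.3500)
After 2 clicks: (0.2900, 0.3950, 0.3150)
After 3 clicks: (0.2920, 0.3895, 0.3185)
P(in Product after 3 clicks) = 0.3185

0.3185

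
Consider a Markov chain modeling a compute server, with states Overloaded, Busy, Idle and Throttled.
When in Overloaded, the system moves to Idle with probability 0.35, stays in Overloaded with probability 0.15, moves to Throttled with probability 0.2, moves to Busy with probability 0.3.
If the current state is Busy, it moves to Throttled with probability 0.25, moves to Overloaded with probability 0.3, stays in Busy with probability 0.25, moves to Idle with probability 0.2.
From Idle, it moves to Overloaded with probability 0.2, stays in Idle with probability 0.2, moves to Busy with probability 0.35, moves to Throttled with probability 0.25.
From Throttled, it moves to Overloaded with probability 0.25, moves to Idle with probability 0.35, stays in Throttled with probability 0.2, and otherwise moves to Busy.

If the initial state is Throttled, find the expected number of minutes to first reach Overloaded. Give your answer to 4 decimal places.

4.0144

Let t(s) be the expected number of minutes to first reach Overloaded from state s, with t(Overloaded) = 0. Conditioning on the first minute:
t(Busy) = 1 + 0.25·t(Busy) + 0.2·t(Idle) + 0.25·t(Throttled)
t(Idle) = 1 + 0.35·t(Busy) + 0.2·t(Idle) + 0.25·t(Throttled)
t(Throttled) = 1 + 0.2·t(Busy) + 0.35·t(Idle) + 0.2·t(Throttled)
Solving: t(Busy) = 3.7804, t(Idle) = 4.1584, t(Throttled) = 4.0144.
Expected minutes from Throttled to Overloaded: 4.0144.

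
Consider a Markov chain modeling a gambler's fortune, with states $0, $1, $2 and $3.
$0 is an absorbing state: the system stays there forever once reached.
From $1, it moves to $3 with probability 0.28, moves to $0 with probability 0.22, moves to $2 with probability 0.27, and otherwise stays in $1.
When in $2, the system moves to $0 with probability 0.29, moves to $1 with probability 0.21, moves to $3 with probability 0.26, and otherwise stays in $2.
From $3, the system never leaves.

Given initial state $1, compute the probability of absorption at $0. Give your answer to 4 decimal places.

0.4645

Let h(s) be the probability of absorption at $0 starting from transient state s. Then h($0) = 1 and h($3) = 0. By first-step analysis:
h($1) = 0.22·1 + 0.23·h($1) + 0.27·h($2) + 0.28·0
h($2) = 0.29·1 + 0.21·h($1) + 0.24·h($2) + 0.26·0
Solving: h($1) = 0.4645, h($2) = 0.5099.
Starting from $1, the probability is 0.4645.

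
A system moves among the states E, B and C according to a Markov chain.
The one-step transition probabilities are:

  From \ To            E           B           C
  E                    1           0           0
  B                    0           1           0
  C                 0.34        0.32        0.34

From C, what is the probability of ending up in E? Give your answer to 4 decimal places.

0.5152

Let h(s) be the probability of absorption at E starting from transient state s. Then h(E) = 1 and h(B) = 0. By first-step analysis:
h(C) = 0.34·1 + 0.32·0 + 0.34·h(C)
Solving: h(C) = 0.5152.
Starting from C, the probability is 0.5152.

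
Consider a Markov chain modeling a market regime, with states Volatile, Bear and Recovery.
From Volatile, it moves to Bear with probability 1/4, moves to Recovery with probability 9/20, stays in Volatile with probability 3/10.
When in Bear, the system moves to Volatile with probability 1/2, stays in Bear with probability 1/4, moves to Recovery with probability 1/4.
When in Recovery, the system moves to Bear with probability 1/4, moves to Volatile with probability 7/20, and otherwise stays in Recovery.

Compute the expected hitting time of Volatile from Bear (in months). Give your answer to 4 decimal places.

Let t(s) be the expected number of months to first reach Volatile from state s, with t(Volatile) = 0. Conditioning on the first month:
t(Bear) = 1 + 0.25·t(Bear) + 0.25·t(Recovery)
t(Recovery) = 1 + 0.25·t(Bear) + 0.4·t(Recovery)
Solving: t(Bear) = 2.1935, t(Recovery) = 2.5806.
Expected months from Bear to Volatile: 2.1935.

2.1935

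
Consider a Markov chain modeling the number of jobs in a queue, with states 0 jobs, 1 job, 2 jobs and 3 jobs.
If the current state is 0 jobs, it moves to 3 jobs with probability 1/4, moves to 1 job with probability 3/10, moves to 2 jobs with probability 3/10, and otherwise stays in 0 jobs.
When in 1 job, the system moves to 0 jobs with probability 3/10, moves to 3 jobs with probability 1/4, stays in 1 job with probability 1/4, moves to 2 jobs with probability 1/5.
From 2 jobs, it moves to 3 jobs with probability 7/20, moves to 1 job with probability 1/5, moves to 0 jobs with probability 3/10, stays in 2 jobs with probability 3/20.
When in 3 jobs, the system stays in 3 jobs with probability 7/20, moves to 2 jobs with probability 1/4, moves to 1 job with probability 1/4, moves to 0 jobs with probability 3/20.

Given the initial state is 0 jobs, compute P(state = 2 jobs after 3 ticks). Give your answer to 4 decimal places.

0.2286

Propagate the distribution vector 3 ticks from 0 jobs.
After 0 ticks: (1.0000, 0.0000, 0.0000, 0.0000)
After 1 tick: (0.1500, 0.3000, 0.3000, 0.2500)
After 2 ticks: (0.2400, 0.2425, 0.2125, 0.3050)
After 3 ticks: (0.2183, 0.2514, 0.2286, 0.3018)
P(in 2 jobs after 3 ticks) = 0.2286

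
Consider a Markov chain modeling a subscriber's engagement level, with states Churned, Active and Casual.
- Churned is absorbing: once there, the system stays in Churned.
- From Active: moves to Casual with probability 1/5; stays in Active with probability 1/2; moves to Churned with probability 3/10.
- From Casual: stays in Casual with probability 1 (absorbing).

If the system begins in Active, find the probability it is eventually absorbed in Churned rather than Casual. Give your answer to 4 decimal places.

Let h(s) be the probability of absorption at Churned starting from transient state s. Then h(Churned) = 1 and h(Casual) = 0. By first-step analysis:
h(Active) = 0.3·1 + 0.5·h(Active) + 0.2·0
Solving: h(Active) = 0.6000.
Starting from Active, the probability is 0.6000.

0.6000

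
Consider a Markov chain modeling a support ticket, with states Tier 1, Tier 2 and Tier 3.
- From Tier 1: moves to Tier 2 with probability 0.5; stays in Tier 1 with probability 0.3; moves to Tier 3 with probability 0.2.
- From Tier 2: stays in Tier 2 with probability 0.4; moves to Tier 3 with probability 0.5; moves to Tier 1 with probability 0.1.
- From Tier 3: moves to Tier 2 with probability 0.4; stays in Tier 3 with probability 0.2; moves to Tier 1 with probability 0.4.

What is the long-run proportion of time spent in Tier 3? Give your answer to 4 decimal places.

0.3274

Let the stationary distribution be π with π = πP and π_1 + π_2 + π_3 = 1.
π_1 = 0.3·π_1 + 0.1·π_2 + 0.4·π_3
π_2 = 0.5·π_1 + 0.4·π_2 + 0.4·π_3
Solving with the normalization constraint gives π = (0.2478, 0.4248, 0.3274).
So the stationary probability of Tier 3 is 0.3274.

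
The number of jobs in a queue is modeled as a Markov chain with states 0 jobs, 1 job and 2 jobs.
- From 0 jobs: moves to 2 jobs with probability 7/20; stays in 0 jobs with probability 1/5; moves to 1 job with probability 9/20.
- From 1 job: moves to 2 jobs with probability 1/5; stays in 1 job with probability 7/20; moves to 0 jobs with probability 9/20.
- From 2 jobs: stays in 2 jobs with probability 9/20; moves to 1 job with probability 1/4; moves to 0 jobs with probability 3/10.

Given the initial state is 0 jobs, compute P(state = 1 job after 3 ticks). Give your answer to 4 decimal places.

Propagate the distribution vector 3 ticks from 0 jobs.
After 0 ticks: (1.0000, 0.0000, 0.0000)
After 1 tick: (0.2000, 0.4500, 0.3500)
After 2 ticks: (0.3475, 0.3350, 0.3175)
After 3 ticks: (0.3155, 0.3530, 0.3315)
P(in 1 job after 3 ticks) = 0.3530

0.3530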